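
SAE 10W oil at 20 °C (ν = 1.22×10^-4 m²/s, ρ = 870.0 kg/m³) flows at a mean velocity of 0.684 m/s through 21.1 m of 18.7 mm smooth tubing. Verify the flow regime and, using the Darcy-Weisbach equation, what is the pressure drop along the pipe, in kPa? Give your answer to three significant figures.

Re = VD/ν = 0.684·0.01870/1.22×10^-4 = 105 → laminar (Re < 2300)
f = 64/Re = 0.6104
h_f = f(L/D)V²/(2g) = 0.6104·(21.1/0.01870)·0.684²/(2·9.81) = 16.42 m
Δp = ρg·h_f = 870.0·9.81·16.42 = 140.2 kPa

Δp ≈ 140 kPa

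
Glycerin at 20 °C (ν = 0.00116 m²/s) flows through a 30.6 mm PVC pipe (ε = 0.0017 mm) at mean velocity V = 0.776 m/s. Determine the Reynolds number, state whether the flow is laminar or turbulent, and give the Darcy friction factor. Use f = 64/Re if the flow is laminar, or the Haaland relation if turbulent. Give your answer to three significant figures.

Re ≈ 20.5; laminar; f = 64/Re ≈ 3.13

Re = VD/ν = 0.7760·0.0306/0.00116 = 20.5
Re < 2300 → laminar → f = 64/Re = 3.126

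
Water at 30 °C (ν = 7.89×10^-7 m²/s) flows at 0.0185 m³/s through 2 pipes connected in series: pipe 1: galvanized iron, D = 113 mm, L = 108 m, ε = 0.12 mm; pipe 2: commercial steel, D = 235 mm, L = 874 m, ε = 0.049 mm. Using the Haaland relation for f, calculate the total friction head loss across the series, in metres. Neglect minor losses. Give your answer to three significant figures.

Pipe 1: V = 1.845 m/s, Re = 2.64×10^5, ε/D = 0.00106, f = 0.02088, h_1 = f(L/D)V²/2g = 3.462 m
Pipe 2: V = 0.4265 m/s, Re = 1.27×10^5, ε/D = 2.09×10^-4, f = 0.01806, h_2 = f(L/D)V²/2g = 0.6229 m
Series → Q common, losses add: H = Σh = 4.085 m

H ≈ 4.08 m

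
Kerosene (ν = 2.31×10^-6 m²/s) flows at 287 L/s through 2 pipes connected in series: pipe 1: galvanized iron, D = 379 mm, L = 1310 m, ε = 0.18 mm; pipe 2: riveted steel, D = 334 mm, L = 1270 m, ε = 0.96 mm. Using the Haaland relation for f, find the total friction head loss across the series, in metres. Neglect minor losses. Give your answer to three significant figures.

H ≈ 74.5 m

Pipe 1: V = 2.544 m/s, Re = 4.17×10^5, ε/D = 4.75×10^-4, f = 0.01757, h_1 = f(L/D)V²/2g = 20.04 m
Pipe 2: V = 3.276 m/s, Re = 4.74×10^5, ε/D = 0.00287, f = 0.02617, h_2 = f(L/D)V²/2g = 54.42 m
Series → Q common, losses add: H = Σh = 74.46 m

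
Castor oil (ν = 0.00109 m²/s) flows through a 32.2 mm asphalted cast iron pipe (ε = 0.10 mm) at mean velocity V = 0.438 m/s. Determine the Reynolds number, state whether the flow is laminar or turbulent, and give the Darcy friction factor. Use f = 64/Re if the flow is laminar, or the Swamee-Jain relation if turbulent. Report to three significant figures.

Re ≈ 12.9; laminar; f = 64/Re ≈ 4.95

Re = VD/ν = 0.4380·0.0322/0.00109 = 12.9
Re < 2300 → laminar → f = 64/Re = 4.946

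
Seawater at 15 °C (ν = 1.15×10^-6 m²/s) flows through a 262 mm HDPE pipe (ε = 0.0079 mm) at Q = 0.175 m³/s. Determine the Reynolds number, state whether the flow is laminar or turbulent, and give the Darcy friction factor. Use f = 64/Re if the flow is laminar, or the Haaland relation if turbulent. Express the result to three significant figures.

Re ≈ 7.40×10^5; turbulent; f ≈ 0.0127

V = 4Q/(πD²) = 3.246 m/s
Re = VD/ν = 3.246·0.262/1.15×10^-6 = 7.40×10^5
Re > 4000 → turbulent; ε/D = 3.02×10^-5
Haaland: f = 0.01267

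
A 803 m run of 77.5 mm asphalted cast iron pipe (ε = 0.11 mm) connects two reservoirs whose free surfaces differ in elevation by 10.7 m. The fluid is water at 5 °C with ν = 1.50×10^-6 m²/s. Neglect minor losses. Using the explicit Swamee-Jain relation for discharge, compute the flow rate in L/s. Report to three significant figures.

Q ≈ 4.22 L/s

Swamee-Jain (Type II): Q = -0.965·√(gD⁵h_f/L)·ln[ε/(3.7D) + √(3.17ν²L/(gD³h_f))]
√(gD⁵h_f/L) = √(9.81·0.0775⁵·10.7/803) = 6.045×10^-4
ε/(3.7D) = 3.84×10^-4; √(3.17ν²L/(gD³h_f)) = 3.42×10^-4
Q = -0.965·6.045×10^-4·ln(7.260×10^-4) = 0.004217 m³/s
Check: V = 0.894 m/s, Re = 4.62×10^4, f = 0.02558, h_f = 10.8 m ≈ 10.7 m ✓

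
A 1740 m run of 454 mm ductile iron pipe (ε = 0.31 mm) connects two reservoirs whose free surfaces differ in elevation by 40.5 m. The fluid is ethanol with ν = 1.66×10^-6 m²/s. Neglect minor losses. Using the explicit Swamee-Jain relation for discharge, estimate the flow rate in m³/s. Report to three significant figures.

Q ≈ 0.544 m³/s

Swamee-Jain (Type II): Q = -0.965·√(gD⁵h_f/L)·ln[ε/(3.7D) + √(3.17ν²L/(gD³h_f))]
√(gD⁵h_f/L) = √(9.81·0.454⁵·40.5/1740) = 0.06636
ε/(3.7D) = 1.85×10^-4; √(3.17ν²L/(gD³h_f)) = 2.02×10^-5
Q = -0.965·0.06636·ln(2.048×10^-4) = 0.5439 m³/s
Check: V = 3.36 m/s, Re = 9.19×10^5, f = 0.01847, h_f = 40.7 m ≈ 40.5 m ✓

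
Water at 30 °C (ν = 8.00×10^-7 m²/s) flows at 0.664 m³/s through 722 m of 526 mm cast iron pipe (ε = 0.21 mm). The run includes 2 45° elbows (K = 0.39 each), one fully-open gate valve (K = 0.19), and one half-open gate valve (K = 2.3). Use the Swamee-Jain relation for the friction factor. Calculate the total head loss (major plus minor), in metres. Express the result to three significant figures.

H_L ≈ 12.2 m

V = 4Q/(πD²) = 3.056 m/s; V²/2g = 0.4759 m
Re = 2.01×10^6, ε/D = 3.99×10^-4 → f = 0.01627 (Swamee-Jain)
Major: h_f = f(L/D)·V²/2g = 0.01627·1373·0.4759 = 10.63 m
Minor: ΣK = 3.27; h_m = ΣK·V²/2g = 1.556 m
Total H_L = 10.63 + 1.556 = 12.18 m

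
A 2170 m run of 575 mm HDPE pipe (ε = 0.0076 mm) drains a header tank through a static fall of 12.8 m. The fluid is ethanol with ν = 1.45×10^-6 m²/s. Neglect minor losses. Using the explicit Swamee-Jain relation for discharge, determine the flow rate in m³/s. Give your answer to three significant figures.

Swamee-Jain (Type II): Q = -0.965·√(gD⁵h_f/L)·ln[ε/(3.7D) + √(3.17ν²L/(gD³h_f))]
√(gD⁵h_f/L) = √(9.81·0.575⁵·12.8/2170) = 0.06031
ε/(3.7D) = 3.57×10^-6; √(3.17ν²L/(gD³h_f)) = 2.46×10^-5
Q = -0.965·0.06031·ln(2.819×10^-5) = 0.6097 m³/s
Check: V = 2.35 m/s, Re = 9.31×10^5, f = 0.01206, h_f = 12.8 m ≈ 12.8 m ✓

Q ≈ 0.610 m³/s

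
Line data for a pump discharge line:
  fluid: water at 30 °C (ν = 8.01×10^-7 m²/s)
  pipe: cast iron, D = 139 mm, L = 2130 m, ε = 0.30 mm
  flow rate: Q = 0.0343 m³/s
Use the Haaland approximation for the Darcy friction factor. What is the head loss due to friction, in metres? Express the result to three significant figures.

V = 4Q/(πD²) = 4·0.0343/(π·0.139²) = 2.260 m/s
Re = VD/ν = 2.260·0.139/8.01×10^-7 = 3.92×10^5 → turbulent
ε/D = 0.30/139 = 0.00216
Haaland: f = 0.02434
h_f = f(L/D)V²/(2g) = 0.02434·(2130/0.139)·2.260²/(2·9.81) = 97.12 m

h_f ≈ 97.1 m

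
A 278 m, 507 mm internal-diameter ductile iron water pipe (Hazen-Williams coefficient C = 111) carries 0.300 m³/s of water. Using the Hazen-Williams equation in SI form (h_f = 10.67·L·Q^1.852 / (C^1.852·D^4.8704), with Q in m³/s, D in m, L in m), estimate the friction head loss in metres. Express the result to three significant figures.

h_f ≈ 1.42 m

h_f = 10.67·278·0.300^1.852 / (111^1.852·0.507^4.8704) = 1.421 m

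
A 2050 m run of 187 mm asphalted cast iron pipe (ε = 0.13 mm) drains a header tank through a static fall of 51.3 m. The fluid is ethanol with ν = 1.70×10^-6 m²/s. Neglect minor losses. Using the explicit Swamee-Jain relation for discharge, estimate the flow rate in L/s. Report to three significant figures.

Q ≈ 59.6 L/s

Swamee-Jain (Type II): Q = -0.965·√(gD⁵h_f/L)·ln[ε/(3.7D) + √(3.17ν²L/(gD³h_f))]
√(gD⁵h_f/L) = √(9.81·0.187⁵·51.3/2050) = 0.007492
ε/(3.7D) = 1.88×10^-4; √(3.17ν²L/(gD³h_f)) = 7.55×10^-5
Q = -0.965·0.007492·ln(2.634×10^-4) = 0.05959 m³/s
Check: V = 2.17 m/s, Re = 2.39×10^5, f = 0.01965, h_f = 51.7 m ≈ 51.3 m ✓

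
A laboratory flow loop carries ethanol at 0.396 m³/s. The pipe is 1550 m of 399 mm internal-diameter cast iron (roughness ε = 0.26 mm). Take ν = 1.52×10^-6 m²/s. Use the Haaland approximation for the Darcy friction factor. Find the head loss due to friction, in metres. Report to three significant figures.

h_f ≈ 36.2 m

V = 4Q/(πD²) = 4·0.396/(π·0.399²) = 3.167 m/s
Re = VD/ν = 3.167·0.399/1.52×10^-6 = 8.31×10^5 → turbulent
ε/D = 0.26/399 = 6.52×10^-4
Haaland: f = 0.01821
h_f = f(L/D)V²/(2g) = 0.01821·(1550/0.399)·3.167²/(2·9.81) = 36.16 m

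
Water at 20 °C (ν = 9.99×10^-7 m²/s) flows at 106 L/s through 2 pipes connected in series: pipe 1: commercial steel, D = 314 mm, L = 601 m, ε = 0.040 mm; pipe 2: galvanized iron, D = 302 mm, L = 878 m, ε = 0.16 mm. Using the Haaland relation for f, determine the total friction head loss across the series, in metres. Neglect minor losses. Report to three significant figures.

H ≈ 8.50 m

Pipe 1: V = 1.369 m/s, Re = 4.30×10^5, ε/D = 1.27×10^-4, f = 0.01480, h_1 = f(L/D)V²/2g = 2.706 m
Pipe 2: V = 1.480 m/s, Re = 4.47×10^5, ε/D = 5.30×10^-4, f = 0.01785, h_2 = f(L/D)V²/2g = 5.793 m
Series → Q common, losses add: H = Σh = 8.499 m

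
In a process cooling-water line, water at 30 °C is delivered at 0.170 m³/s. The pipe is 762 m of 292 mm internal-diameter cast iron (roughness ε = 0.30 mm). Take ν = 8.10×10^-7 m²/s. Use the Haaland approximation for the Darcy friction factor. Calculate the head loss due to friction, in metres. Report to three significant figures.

V = 4Q/(πD²) = 4·0.170/(π·0.292²) = 2.539 m/s
Re = VD/ν = 2.539·0.292/8.10×10^-7 = 9.15×10^5 → turbulent
ε/D = 0.30/292 = 0.00103
Haaland: f = 0.02009
h_f = f(L/D)V²/(2g) = 0.02009·(762/0.292)·2.539²/(2·9.81) = 17.22 m

h_f ≈ 17.2 m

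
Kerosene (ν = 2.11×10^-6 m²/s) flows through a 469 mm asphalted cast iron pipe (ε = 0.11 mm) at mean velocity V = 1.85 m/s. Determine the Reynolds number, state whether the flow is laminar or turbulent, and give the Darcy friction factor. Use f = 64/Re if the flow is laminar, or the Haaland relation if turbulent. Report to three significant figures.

Re ≈ 4.11×10^5; turbulent; f ≈ 0.0159

Re = VD/ν = 1.850·0.469/2.11×10^-6 = 4.11×10^5
Re > 4000 → turbulent; ε/D = 2.35×10^-4
Haaland: f = 0.01585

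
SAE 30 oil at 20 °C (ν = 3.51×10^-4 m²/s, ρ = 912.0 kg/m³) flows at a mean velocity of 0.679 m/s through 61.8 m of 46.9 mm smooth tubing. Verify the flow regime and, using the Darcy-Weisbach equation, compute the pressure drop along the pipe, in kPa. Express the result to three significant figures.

Re = VD/ν = 0.679·0.04690/3.51×10^-4 = 90.7 → laminar (Re < 2300)
f = 64/Re = 0.7054
h_f = f(L/D)V²/(2g) = 0.7054·(61.8/0.04690)·0.679²/(2·9.81) = 21.84 m
Δp = ρg·h_f = 912.0·9.81·21.84 = 195.4 kPa

Δp ≈ 195 kPa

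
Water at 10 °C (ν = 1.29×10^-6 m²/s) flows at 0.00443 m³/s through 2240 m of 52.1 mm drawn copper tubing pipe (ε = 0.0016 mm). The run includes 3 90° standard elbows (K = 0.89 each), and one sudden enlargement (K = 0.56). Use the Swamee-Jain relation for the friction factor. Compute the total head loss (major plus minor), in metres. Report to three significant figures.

V = 4Q/(πD²) = 2.078 m/s; V²/2g = 0.2201 m
Re = 8.39×10^4, ε/D = 3.07×10^-5 → f = 0.01870 (Swamee-Jain)
Major: h_f = f(L/D)·V²/2g = 0.01870·42994·0.2201 = 177.0 m
Minor: ΣK = 3.23; h_m = ΣK·V²/2g = 0.7109 m
Total H_L = 177.0 + 0.7109 = 177.7 m

H_L ≈ 178 m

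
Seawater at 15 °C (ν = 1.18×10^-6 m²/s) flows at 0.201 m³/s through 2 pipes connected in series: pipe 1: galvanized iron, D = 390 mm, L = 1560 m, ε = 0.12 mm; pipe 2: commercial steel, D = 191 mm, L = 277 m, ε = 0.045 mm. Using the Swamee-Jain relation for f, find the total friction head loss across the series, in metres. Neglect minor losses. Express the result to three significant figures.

H ≈ 64.2 m

Pipe 1: V = 1.683 m/s, Re = 5.56×10^5, ε/D = 3.08×10^-4, f = 0.01632, h_1 = f(L/D)V²/2g = 9.419 m
Pipe 2: V = 7.015 m/s, Re = 1.14×10^6, ε/D = 2.36×10^-4, f = 0.01505, h_2 = f(L/D)V²/2g = 54.75 m
Series → Q common, losses add: H = Σh = 64.17 m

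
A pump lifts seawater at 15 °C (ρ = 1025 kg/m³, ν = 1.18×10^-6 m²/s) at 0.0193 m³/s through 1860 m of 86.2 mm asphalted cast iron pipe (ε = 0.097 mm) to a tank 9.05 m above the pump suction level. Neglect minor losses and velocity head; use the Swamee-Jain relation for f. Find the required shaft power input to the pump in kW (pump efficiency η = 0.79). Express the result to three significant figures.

P_shaft ≈ 65.6 kW

V = 4Q/(πD²) = 3.307 m/s; Re = 2.42×10^5; ε/D = 0.00113; f = 0.02146
h_f = f(L/D)V²/2g = 258.1 m
Total head H = z + h_f = 9.05 + 258.1 = 267.2 m
P_hyd = ρgQH = 1025·9.81·0.0193·267.2 = 51.85 kW
P_shaft = P_hyd/η = 51.85/0.79 = 65.63 kW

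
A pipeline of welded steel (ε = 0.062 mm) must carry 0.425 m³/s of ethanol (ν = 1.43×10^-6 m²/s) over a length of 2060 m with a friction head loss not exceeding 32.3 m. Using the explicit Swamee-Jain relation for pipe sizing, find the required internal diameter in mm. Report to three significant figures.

D ≈ 428 mm

Swamee-Jain (Type III): D = 0.66·[ε^1.25·(LQ²/(gh_f))^4.75 + ν·Q^9.4·(L/(gh_f))^5.2]^0.04
LQ²/(gh_f) = 1.174; L/(gh_f) = 6.501
Term 1 = ε^1.25·(…)^4.75 = 1.18×10^-5; Term 2 = ν·Q^9.4·(…)^5.2 = 7.76×10^-6
D = 0.66·(1.18×10^-5 + 7.76×10^-6)^0.04 = 0.4278 m = 428 mm
Check: V = 2.96 m/s, Re = 8.85×10^5, f = 0.01425, h_f = 30.6 m ≈ 32.3 m ✓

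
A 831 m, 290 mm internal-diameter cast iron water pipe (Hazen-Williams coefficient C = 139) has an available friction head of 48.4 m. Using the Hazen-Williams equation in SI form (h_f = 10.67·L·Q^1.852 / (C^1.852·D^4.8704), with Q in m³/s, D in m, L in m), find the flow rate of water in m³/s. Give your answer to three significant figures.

Rearranging: Q = [h_f·C^1.852·D^4.8704 / (10.67·L)]^(1/1.852)
Q = [48.4·139^1.852·0.290^4.8704 / (10.67·831)]^0.540 = 0.3216 m³/s

Q ≈ 0.322 m³/s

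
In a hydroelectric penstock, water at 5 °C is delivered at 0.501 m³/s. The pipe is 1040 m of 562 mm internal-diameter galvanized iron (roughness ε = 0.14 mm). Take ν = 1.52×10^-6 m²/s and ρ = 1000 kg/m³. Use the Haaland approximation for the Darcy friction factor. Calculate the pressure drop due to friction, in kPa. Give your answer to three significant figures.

Δp ≈ 57.9 kPa

V = 4Q/(πD²) = 4·0.501/(π·0.562²) = 2.020 m/s
Re = VD/ν = 2.020·0.562/1.52×10^-6 = 7.47×10^5 → turbulent
ε/D = 0.14/562 = 2.49×10^-4
Haaland: f = 0.01534
h_f = f(L/D)V²/(2g) = 0.01534·(1040/0.562)·2.020²/(2·9.81) = 5.900 m
Δp = ρg·h_f = 1000·9.81·5.900 = 57.88 kPa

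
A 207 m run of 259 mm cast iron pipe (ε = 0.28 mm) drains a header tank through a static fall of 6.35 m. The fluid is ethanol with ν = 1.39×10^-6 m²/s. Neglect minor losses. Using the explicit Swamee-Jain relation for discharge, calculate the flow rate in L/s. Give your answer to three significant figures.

Swamee-Jain (Type II): Q = -0.965·√(gD⁵h_f/L)·ln[ε/(3.7D) + √(3.17ν²L/(gD³h_f))]
√(gD⁵h_f/L) = √(9.81·0.259⁵·6.35/207) = 0.01873
ε/(3.7D) = 2.92×10^-4; √(3.17ν²L/(gD³h_f)) = 3.42×10^-5
Q = -0.965·0.01873·ln(3.264×10^-4) = 0.1451 m³/s
Check: V = 2.75 m/s, Re = 5.13×10^5, f = 0.02069, h_f = 6.39 m ≈ 6.35 m ✓

Q ≈ 145 L/s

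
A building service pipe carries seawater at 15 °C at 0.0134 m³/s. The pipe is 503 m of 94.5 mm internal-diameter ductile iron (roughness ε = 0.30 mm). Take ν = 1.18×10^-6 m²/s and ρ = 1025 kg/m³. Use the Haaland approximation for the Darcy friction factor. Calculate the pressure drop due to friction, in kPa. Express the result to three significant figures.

Δp ≈ 273 kPa

V = 4Q/(πD²) = 4·0.0134/(π·0.0945²) = 1.911 m/s
Re = VD/ν = 1.911·0.0945/1.18×10^-6 = 1.53×10^5 → turbulent
ε/D = 0.30/94.5 = 0.00317
Haaland: f = 0.02739
h_f = f(L/D)V²/(2g) = 0.02739·(503/0.0945)·1.911²/(2·9.81) = 27.12 m
Δp = ρg·h_f = 1025·9.81·27.12 = 272.7 kPa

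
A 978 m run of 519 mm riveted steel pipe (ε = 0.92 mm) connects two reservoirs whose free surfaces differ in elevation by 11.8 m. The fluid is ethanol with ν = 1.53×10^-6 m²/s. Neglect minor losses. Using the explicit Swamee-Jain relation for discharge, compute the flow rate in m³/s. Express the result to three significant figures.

Swamee-Jain (Type II): Q = -0.965·√(gD⁵h_f/L)·ln[ε/(3.7D) + √(3.17ν²L/(gD³h_f))]
√(gD⁵h_f/L) = √(9.81·0.519⁵·11.8/978) = 0.06676
ε/(3.7D) = 4.79×10^-4; √(3.17ν²L/(gD³h_f)) = 2.12×10^-5
Q = -0.965·0.06676·ln(5.003×10^-4) = 0.4897 m³/s
Check: V = 2.31 m/s, Re = 7.85×10^5, f = 0.02303, h_f = 11.9 m ≈ 11.8 m ✓

Q ≈ 0.490 m³/s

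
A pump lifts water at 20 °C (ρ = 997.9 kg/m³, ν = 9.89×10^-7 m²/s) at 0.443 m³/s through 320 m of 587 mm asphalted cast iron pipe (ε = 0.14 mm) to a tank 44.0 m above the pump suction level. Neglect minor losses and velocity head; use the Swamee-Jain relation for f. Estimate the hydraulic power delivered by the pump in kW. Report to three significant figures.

V = 4Q/(πD²) = 1.637 m/s; Re = 9.72×10^5; ε/D = 2.39×10^-4; f = 0.01520
h_f = f(L/D)V²/2g = 1.131 m
Total head H = z + h_f = 44.0 + 1.131 = 45.13 m
P_hyd = ρgQH = 997.9·9.81·0.443·45.13 = 195.7 kW

P_hyd ≈ 196 kW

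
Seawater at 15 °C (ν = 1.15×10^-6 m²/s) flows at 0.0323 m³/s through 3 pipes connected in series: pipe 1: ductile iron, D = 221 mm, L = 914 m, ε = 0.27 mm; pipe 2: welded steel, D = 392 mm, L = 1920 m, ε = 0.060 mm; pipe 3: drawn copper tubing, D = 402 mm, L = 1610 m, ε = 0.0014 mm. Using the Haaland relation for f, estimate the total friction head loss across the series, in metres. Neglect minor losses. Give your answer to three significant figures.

H ≈ 3.86 m

Pipe 1: V = 0.8420 m/s, Re = 1.62×10^5, ε/D = 0.00122, f = 0.02199, h_1 = f(L/D)V²/2g = 3.287 m
Pipe 2: V = 0.2676 m/s, Re = 9.12×10^4, ε/D = 1.53×10^-4, f = 0.01882, h_2 = f(L/D)V²/2g = 0.3366 m
Pipe 3: V = 0.2545 m/s, Re = 8.90×10^4, ε/D = 3.48×10^-6, f = 0.01828, h_3 = f(L/D)V²/2g = 0.2416 m
Series → Q common, losses add: H = Σh = 3.865 m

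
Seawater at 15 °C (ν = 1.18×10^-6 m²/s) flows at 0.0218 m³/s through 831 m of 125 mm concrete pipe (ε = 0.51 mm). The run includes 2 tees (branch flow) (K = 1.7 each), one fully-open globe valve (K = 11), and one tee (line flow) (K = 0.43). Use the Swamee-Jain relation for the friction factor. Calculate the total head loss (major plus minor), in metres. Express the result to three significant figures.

H_L ≈ 33.8 m

V = 4Q/(πD²) = 1.776 m/s; V²/2g = 0.1608 m
Re = 1.88×10^5, ε/D = 0.00408 → f = 0.02934 (Swamee-Jain)
Major: h_f = f(L/D)·V²/2g = 0.02934·6648·0.1608 = 31.38 m
Minor: ΣK = 14.8; h_m = ΣK·V²/2g = 2.385 m
Total H_L = 31.38 + 2.385 = 33.76 m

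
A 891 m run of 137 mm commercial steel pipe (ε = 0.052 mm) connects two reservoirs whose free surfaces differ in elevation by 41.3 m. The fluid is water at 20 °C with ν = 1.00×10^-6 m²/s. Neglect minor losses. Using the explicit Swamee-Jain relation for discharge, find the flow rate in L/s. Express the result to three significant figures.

Swamee-Jain (Type II): Q = -0.965·√(gD⁵h_f/L)·ln[ε/(3.7D) + √(3.17ν²L/(gD³h_f))]
√(gD⁵h_f/L) = √(9.81·0.137⁵·41.3/891) = 0.004685
ε/(3.7D) = 1.03×10^-4; √(3.17ν²L/(gD³h_f)) = 5.21×10^-5
Q = -0.965·0.004685·ln(1.547×10^-4) = 0.03967 m³/s
Check: V = 2.69 m/s, Re = 3.69×10^5, f = 0.01732, h_f = 41.6 m ≈ 41.3 m ✓

Q ≈ 39.7 L/s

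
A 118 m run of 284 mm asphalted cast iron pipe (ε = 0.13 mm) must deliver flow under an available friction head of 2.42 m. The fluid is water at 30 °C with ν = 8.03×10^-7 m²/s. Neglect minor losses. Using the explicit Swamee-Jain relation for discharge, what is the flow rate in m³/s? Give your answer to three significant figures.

Swamee-Jain (Type II): Q = -0.965·√(gD⁵h_f/L)·ln[ε/(3.7D) + √(3.17ν²L/(gD³h_f))]
√(gD⁵h_f/L) = √(9.81·0.284⁵·2.42/118) = 0.01928
ε/(3.7D) = 1.24×10^-4; √(3.17ν²L/(gD³h_f)) = 2.11×10^-5
Q = -0.965·0.01928·ln(1.448×10^-4) = 0.1645 m³/s
Check: V = 2.60 m/s, Re = 9.18×10^5, f = 0.01706, h_f = 2.43 m ≈ 2.42 m ✓

Q ≈ 0.164 m³/s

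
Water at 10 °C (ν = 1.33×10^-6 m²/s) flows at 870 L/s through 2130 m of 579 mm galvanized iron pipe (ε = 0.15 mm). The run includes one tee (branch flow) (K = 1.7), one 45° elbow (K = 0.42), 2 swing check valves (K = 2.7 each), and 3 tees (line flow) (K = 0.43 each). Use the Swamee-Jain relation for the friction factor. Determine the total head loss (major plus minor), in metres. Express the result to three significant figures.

H_L ≈ 35.9 m

V = 4Q/(πD²) = 3.304 m/s; V²/2g = 0.5565 m
Re = 1.44×10^6, ε/D = 2.59×10^-4 → f = 0.01514 (Swamee-Jain)
Major: h_f = f(L/D)·V²/2g = 0.01514·3679·0.5565 = 31.00 m
Minor: ΣK = 8.81; h_m = ΣK·V²/2g = 4.903 m
Total H_L = 31.00 + 4.903 = 35.90 m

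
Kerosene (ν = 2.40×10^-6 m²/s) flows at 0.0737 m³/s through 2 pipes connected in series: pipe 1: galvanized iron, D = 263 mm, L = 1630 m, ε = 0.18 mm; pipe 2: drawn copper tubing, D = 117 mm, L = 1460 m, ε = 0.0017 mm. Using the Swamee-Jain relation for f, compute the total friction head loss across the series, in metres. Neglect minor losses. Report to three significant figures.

Pipe 1: V = 1.357 m/s, Re = 1.49×10^5, ε/D = 6.84×10^-4, f = 0.02034, h_1 = f(L/D)V²/2g = 11.83 m
Pipe 2: V = 6.855 m/s, Re = 3.34×10^5, ε/D = 1.45×10^-5, f = 0.01427, h_2 = f(L/D)V²/2g = 426.5 m
Series → Q common, losses add: H = Σh = 438.3 m

H ≈ 438 m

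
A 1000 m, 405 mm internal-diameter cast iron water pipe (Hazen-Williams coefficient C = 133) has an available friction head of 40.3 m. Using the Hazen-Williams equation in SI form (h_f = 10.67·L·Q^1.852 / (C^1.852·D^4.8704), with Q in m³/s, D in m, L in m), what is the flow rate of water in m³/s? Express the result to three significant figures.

Rearranging: Q = [h_f·C^1.852·D^4.8704 / (10.67·L)]^(1/1.852)
Q = [40.3·133^1.852·0.405^4.8704 / (10.67·1000)]^0.540 = 0.6071 m³/s

Q ≈ 0.607 m³/s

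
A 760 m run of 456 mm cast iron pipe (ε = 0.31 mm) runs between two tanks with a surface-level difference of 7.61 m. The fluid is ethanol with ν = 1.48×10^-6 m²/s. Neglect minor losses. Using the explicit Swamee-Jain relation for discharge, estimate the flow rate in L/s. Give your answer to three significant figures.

Swamee-Jain (Type II): Q = -0.965·√(gD⁵h_f/L)·ln[ε/(3.7D) + √(3.17ν²L/(gD³h_f))]
√(gD⁵h_f/L) = √(9.81·0.456⁵·7.61/760) = 0.04401
ε/(3.7D) = 1.84×10^-4; √(3.17ν²L/(gD³h_f)) = 2.73×10^-5
Q = -0.965·0.04401·ln(2.110×10^-4) = 0.3594 m³/s
Check: V = 2.20 m/s, Re = 6.78×10^5, f = 0.01861, h_f = 7.66 m ≈ 7.61 m ✓

Q ≈ 359 L/s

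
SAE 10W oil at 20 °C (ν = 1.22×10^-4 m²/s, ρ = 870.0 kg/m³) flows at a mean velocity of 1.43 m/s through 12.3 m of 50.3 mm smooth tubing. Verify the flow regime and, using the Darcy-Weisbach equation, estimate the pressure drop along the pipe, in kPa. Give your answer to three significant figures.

Δp ≈ 23.6 kPa

Re = VD/ν = 1.43·0.05030/1.22×10^-4 = 590 → laminar (Re < 2300)
f = 64/Re = 0.1086
h_f = f(L/D)V²/(2g) = 0.1086·(12.3/0.05030)·1.43²/(2·9.81) = 2.767 m
Δp = ρg·h_f = 870.0·9.81·2.767 = 23.61 kPa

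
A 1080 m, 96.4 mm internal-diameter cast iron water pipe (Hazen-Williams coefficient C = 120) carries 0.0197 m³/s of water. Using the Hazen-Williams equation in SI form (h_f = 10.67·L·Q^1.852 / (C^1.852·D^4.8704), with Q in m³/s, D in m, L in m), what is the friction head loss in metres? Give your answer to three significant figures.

h_f ≈ 100 m

h_f = 10.67·1080·0.0197^1.852 / (120^1.852·0.0964^4.8704) = 100.1 m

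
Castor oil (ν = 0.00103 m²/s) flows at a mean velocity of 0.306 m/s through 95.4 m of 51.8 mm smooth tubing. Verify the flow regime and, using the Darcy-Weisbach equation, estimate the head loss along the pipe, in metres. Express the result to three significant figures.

Re = VD/ν = 0.306·0.05180/0.00103 = 15.4 → laminar (Re < 2300)
f = 64/Re = 4.159
h_f = f(L/D)V²/(2g) = 4.159·(95.4/0.05180)·0.306²/(2·9.81) = 36.55 m

h_f ≈ 36.6 m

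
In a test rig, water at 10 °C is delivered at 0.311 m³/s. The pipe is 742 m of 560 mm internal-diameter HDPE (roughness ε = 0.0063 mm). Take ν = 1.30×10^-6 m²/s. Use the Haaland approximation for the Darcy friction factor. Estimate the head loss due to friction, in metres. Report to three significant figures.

V = 4Q/(πD²) = 4·0.311/(π·0.560²) = 1.263 m/s
Re = VD/ν = 1.263·0.560/1.30×10^-6 = 5.44×10^5 → turbulent
ε/D = 0.0063/560 = 1.13×10^-5
Haaland: f = 0.01300
h_f = f(L/D)V²/(2g) = 0.01300·(742/0.560)·1.263²/(2·9.81) = 1.400 m

h_f ≈ 1.40 m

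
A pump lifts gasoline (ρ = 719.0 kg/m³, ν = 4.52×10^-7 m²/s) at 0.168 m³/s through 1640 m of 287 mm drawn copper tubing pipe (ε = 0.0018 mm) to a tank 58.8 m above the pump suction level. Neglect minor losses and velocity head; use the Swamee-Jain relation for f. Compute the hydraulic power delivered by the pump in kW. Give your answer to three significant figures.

P_hyd ≈ 95.0 kW

V = 4Q/(πD²) = 2.597 m/s; Re = 1.65×10^6; ε/D = 6.27×10^-6; f = 0.01090
h_f = f(L/D)V²/2g = 21.41 m
Total head H = z + h_f = 58.8 + 21.41 = 80.21 m
P_hyd = ρgQH = 719.0·9.81·0.168·80.21 = 95.05 kW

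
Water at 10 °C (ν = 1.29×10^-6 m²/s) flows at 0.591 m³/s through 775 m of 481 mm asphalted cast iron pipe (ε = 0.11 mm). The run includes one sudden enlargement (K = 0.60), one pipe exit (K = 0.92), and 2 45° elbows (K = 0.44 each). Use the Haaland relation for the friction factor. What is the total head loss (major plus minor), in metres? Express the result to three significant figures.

H_L ≈ 14.1 m

V = 4Q/(πD²) = 3.252 m/s; V²/2g = 0.5392 m
Re = 1.21×10^6, ε/D = 2.29×10^-4 → f = 0.01478 (Haaland)
Major: h_f = f(L/D)·V²/2g = 0.01478·1611·0.5392 = 12.84 m
Minor: ΣK = 2.40; h_m = ΣK·V²/2g = 1.294 m
Total H_L = 12.84 + 1.294 = 14.14 m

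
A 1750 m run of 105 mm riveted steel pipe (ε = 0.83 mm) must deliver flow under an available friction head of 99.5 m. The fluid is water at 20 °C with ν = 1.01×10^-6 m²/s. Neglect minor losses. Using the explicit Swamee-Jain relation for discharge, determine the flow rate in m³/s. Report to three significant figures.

Swamee-Jain (Type II): Q = -0.965·√(gD⁵h_f/L)·ln[ε/(3.7D) + √(3.17ν²L/(gD³h_f))]
√(gD⁵h_f/L) = √(9.81·0.105⁵·99.5/1750) = 0.002668
ε/(3.7D) = 0.00214; √(3.17ν²L/(gD³h_f)) = 7.08×10^-5
Q = -0.965·0.002668·ln(0.002207) = 0.01575 m³/s
Check: V = 1.82 m/s, Re = 1.89×10^5, f = 0.03560, h_f = 100 m ≈ 99.5 m ✓

Q ≈ 0.0157 m³/s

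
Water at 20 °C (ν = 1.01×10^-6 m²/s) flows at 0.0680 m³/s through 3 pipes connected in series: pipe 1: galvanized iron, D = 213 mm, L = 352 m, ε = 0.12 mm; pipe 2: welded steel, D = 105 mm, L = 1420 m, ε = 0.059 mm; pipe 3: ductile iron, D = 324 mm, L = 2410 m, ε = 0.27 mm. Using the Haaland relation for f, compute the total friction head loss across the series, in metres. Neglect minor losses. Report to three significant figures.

H ≈ 762 m

Pipe 1: V = 1.908 m/s, Re = 4.02×10^5, ε/D = 5.63×10^-4, f = 0.01814, h_1 = f(L/D)V²/2g = 5.565 m
Pipe 2: V = 7.853 m/s, Re = 8.16×10^5, ε/D = 5.62×10^-4, f = 0.01767, h_2 = f(L/D)V²/2g = 751.2 m
Pipe 3: V = 0.8248 m/s, Re = 2.65×10^5, ε/D = 8.33×10^-4, f = 0.01991, h_3 = f(L/D)V²/2g = 5.134 m
Series → Q common, losses add: H = Σh = 761.9 m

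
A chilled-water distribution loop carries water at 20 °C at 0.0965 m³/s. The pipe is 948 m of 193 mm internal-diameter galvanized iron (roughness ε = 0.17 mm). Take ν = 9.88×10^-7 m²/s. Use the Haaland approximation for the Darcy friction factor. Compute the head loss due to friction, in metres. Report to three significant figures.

V = 4Q/(πD²) = 4·0.0965/(π·0.193²) = 3.299 m/s
Re = VD/ν = 3.299·0.193/9.88×10^-7 = 6.44×10^5 → turbulent
ε/D = 0.17/193 = 8.81×10^-4
Haaland: f = 0.01953
h_f = f(L/D)V²/(2g) = 0.01953·(948/0.193)·3.299²/(2·9.81) = 53.19 m

h_f ≈ 53.2 m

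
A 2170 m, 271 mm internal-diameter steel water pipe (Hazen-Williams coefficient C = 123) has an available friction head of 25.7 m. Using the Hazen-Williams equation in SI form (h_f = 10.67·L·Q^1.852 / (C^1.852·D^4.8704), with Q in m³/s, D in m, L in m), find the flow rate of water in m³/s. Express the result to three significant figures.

Q ≈ 0.101 m³/s

Rearranging: Q = [h_f·C^1.852·D^4.8704 / (10.67·L)]^(1/1.852)
Q = [25.7·123^1.852·0.271^4.8704 / (10.67·2170)]^0.540 = 0.1008 m³/s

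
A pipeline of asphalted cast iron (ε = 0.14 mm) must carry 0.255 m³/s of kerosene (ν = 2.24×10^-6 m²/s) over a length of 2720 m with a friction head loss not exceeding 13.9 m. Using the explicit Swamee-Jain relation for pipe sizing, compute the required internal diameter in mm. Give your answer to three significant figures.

D ≈ 454 mm

Swamee-Jain (Type III): D = 0.66·[ε^1.25·(LQ²/(gh_f))^4.75 + ν·Q^9.4·(L/(gh_f))^5.2]^0.04
LQ²/(gh_f) = 1.297; L/(gh_f) = 19.95
Term 1 = ε^1.25·(…)^4.75 = 5.24×10^-5; Term 2 = ν·Q^9.4·(…)^5.2 = 3.40×10^-5
D = 0.66·(5.24×10^-5 + 3.40×10^-5)^0.04 = 0.4539 m = 454 mm
Check: V = 1.58 m/s, Re = 3.19×10^5, f = 0.01702, h_f = 12.9 m ≈ 13.9 m ✓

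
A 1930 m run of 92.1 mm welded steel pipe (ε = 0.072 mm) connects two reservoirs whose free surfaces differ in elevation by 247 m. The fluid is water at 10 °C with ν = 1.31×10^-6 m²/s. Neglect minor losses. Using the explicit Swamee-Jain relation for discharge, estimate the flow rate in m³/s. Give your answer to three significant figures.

Q ≈ 0.0227 m³/s

Swamee-Jain (Type II): Q = -0.965·√(gD⁵h_f/L)·ln[ε/(3.7D) + √(3.17ν²L/(gD³h_f))]
√(gD⁵h_f/L) = √(9.81·0.0921⁵·247/1930) = 0.002884
ε/(3.7D) = 2.11×10^-4; √(3.17ν²L/(gD³h_f)) = 7.45×10^-5
Q = -0.965·0.002884·ln(2.858×10^-4) = 0.02271 m³/s
Check: V = 3.41 m/s, Re = 2.40×10^5, f = 0.02004, h_f = 249 m ≈ 247 m ✓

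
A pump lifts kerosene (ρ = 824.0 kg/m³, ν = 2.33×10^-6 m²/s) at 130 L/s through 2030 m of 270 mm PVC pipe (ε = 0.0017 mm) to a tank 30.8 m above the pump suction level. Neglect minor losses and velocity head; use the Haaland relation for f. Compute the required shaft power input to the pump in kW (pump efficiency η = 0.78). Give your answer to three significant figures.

P_shaft ≈ 80.7 kW

V = 4Q/(πD²) = 2.271 m/s; Re = 2.63×10^5; ε/D = 6.30×10^-6; f = 0.01475
h_f = f(L/D)V²/2g = 29.13 m
Total head H = z + h_f = 30.8 + 29.13 = 59.93 m
P_hyd = ρgQH = 824.0·9.81·0.130·59.93 = 62.98 kW
P_shaft = P_hyd/η = 62.98/0.78 = 80.75 kW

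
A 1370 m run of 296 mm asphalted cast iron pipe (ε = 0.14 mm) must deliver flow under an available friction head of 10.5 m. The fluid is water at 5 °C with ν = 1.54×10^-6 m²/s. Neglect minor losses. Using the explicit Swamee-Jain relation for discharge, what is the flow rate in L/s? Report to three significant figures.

Swamee-Jain (Type II): Q = -0.965·√(gD⁵h_f/L)·ln[ε/(3.7D) + √(3.17ν²L/(gD³h_f))]
√(gD⁵h_f/L) = √(9.81·0.296⁵·10.5/1370) = 0.01307
ε/(3.7D) = 1.28×10^-4; √(3.17ν²L/(gD³h_f)) = 6.21×10^-5
Q = -0.965·0.01307·ln(1.899×10^-4) = 0.1081 m³/s
Check: V = 1.57 m/s, Re = 3.02×10^5, f = 0.01816, h_f = 10.6 m ≈ 10.5 m ✓

Q ≈ 108 L/s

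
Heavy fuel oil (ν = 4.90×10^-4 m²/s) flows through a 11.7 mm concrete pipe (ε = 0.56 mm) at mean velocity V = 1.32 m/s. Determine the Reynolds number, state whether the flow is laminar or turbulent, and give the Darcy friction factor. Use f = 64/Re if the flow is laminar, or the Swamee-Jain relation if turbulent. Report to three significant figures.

Re ≈ 31.5; laminar; f = 64/Re ≈ 2.03

Re = VD/ν = 1.320·0.0117/4.90×10^-4 = 31.5
Re < 2300 → laminar → f = 64/Re = 2.031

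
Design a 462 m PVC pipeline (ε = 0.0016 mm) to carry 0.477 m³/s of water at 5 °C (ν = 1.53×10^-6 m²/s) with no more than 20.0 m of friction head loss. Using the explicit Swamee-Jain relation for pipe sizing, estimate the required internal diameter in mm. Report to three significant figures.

Swamee-Jain (Type III): D = 0.66·[ε^1.25·(LQ²/(gh_f))^4.75 + ν·Q^9.4·(L/(gh_f))^5.2]^0.04
LQ²/(gh_f) = 0.5358; L/(gh_f) = 2.355
Term 1 = ε^1.25·(…)^4.75 = 2.94×10^-9; Term 2 = ν·Q^9.4·(…)^5.2 = 1.25×10^-7
D = 0.66·(2.94×10^-9 + 1.25×10^-7)^0.04 = 0.3498 m = 350 mm
Check: V = 4.96 m/s, Re = 1.13×10^6, f = 0.01149, h_f = 19.1 m ≈ 20.0 m ✓

D ≈ 350 mm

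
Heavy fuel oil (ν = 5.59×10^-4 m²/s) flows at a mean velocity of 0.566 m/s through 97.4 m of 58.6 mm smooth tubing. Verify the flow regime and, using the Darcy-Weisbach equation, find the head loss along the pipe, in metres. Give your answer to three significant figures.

h_f ≈ 29.3 m

Re = VD/ν = 0.566·0.05860/5.59×10^-4 = 59.3 → laminar (Re < 2300)
f = 64/Re = 1.079
h_f = f(L/D)V²/(2g) = 1.079·(97.4/0.05860)·0.566²/(2·9.81) = 29.27 m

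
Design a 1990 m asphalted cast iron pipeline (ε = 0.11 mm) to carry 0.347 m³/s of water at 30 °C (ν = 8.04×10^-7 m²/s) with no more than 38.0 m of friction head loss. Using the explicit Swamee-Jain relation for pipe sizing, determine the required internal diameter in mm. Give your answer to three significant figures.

Swamee-Jain (Type III): D = 0.66·[ε^1.25·(LQ²/(gh_f))^4.75 + ν·Q^9.4·(L/(gh_f))^5.2]^0.04
LQ²/(gh_f) = 0.6428; L/(gh_f) = 5.338
Term 1 = ε^1.25·(…)^4.75 = 1.38×10^-6; Term 2 = ν·Q^9.4·(…)^5.2 = 2.33×10^-7
D = 0.66·(1.38×10^-6 + 2.33×10^-7)^0.04 = 0.3871 m = 387 mm
Check: V = 2.95 m/s, Re = 1.42×10^6, f = 0.01540, h_f = 35.1 m ≈ 38.0 m ✓

D ≈ 387 mm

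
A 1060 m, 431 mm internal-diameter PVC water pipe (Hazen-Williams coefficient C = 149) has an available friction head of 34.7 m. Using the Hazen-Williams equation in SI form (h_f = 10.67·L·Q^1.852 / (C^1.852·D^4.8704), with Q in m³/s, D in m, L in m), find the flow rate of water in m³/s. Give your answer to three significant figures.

Q ≈ 0.716 m³/s

Rearranging: Q = [h_f·C^1.852·D^4.8704 / (10.67·L)]^(1/1.852)
Q = [34.7·149^1.852·0.431^4.8704 / (10.67·1060)]^0.540 = 0.7161 m³/s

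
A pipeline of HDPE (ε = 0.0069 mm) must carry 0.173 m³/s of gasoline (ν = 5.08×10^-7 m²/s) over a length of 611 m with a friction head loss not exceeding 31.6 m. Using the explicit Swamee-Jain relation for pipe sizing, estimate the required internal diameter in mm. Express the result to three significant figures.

Swamee-Jain (Type III): D = 0.66·[ε^1.25·(LQ²/(gh_f))^4.75 + ν·Q^9.4·(L/(gh_f))^5.2]^0.04
LQ²/(gh_f) = 0.05899; L/(gh_f) = 1.971
Term 1 = ε^1.25·(…)^4.75 = 5.13×10^-13; Term 2 = ν·Q^9.4·(…)^5.2 = 1.19×10^-12
D = 0.66·(5.13×10^-13 + 1.19×10^-12)^0.04 = 0.2233 m = 223 mm
Check: V = 4.42 m/s, Re = 1.94×10^6, f = 0.01142, h_f = 31.1 m ≈ 31.6 m ✓

D ≈ 223 mm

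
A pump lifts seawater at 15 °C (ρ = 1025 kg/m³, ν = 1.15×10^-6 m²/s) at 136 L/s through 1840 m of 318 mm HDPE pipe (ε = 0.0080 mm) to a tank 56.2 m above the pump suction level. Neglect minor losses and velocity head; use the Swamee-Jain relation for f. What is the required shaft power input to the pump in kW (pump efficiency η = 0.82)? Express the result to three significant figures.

P_shaft ≈ 113 kW

V = 4Q/(πD²) = 1.712 m/s; Re = 4.74×10^5; ε/D = 2.52×10^-5; f = 0.01360
h_f = f(L/D)V²/2g = 11.76 m
Total head H = z + h_f = 56.2 + 11.76 = 67.96 m
P_hyd = ρgQH = 1025·9.81·0.136·67.96 = 92.94 kW
P_shaft = P_hyd/η = 92.94/0.82 = 113.3 kW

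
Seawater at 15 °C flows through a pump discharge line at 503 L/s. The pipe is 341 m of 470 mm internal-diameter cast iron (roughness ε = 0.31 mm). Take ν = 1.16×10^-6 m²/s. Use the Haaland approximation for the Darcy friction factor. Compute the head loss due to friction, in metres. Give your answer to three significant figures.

V = 4Q/(πD²) = 4·0.503/(π·0.470²) = 2.899 m/s
Re = VD/ν = 2.899·0.470/1.16×10^-6 = 1.17×10^6 → turbulent
ε/D = 0.31/470 = 6.60×10^-4
Haaland: f = 0.01813
h_f = f(L/D)V²/(2g) = 0.01813·(341/0.470)·2.899²/(2·9.81) = 5.636 m

h_f ≈ 5.64 m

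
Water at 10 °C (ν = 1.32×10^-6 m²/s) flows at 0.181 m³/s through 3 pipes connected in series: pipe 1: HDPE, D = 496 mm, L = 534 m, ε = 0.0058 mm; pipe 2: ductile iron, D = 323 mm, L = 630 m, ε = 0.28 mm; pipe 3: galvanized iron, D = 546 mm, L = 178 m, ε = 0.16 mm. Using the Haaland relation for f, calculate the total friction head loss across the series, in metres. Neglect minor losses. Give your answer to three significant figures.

H ≈ 10.3 m

Pipe 1: V = 0.9368 m/s, Re = 3.52×10^5, ε/D = 1.17×10^-5, f = 0.01403, h_1 = f(L/D)V²/2g = 0.6755 m
Pipe 2: V = 2.209 m/s, Re = 5.41×10^5, ε/D = 8.67×10^-4, f = 0.01954, h_2 = f(L/D)V²/2g = 9.480 m
Pipe 3: V = 0.7730 m/s, Re = 3.20×10^5, ε/D = 2.93×10^-4, f = 0.01666, h_3 = f(L/D)V²/2g = 0.1654 m
Series → Q common, losses add: H = Σh = 10.32 m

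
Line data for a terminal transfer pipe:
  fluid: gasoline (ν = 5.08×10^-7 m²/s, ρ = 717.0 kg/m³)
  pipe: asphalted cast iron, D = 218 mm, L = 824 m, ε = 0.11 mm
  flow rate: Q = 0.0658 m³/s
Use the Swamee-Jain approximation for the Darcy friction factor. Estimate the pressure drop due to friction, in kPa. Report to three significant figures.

Δp ≈ 73.7 kPa

V = 4Q/(πD²) = 4·0.0658/(π·0.218²) = 1.763 m/s
Re = VD/ν = 1.763·0.218/5.08×10^-7 = 7.57×10^5 → turbulent
ε/D = 0.11/218 = 5.05×10^-4
Swamee-Jain: f = 0.01749
h_f = f(L/D)V²/(2g) = 0.01749·(824/0.218)·1.763²/(2·9.81) = 10.47 m
Δp = ρg·h_f = 717.0·9.81·10.47 = 73.66 kPa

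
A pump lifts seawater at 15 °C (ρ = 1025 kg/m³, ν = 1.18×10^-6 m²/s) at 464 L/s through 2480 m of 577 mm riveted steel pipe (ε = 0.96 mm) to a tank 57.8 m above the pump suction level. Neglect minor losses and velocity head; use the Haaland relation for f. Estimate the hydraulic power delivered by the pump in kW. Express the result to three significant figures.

V = 4Q/(πD²) = 1.775 m/s; Re = 8.68×10^5; ε/D = 0.00166; f = 0.02257
h_f = f(L/D)V²/2g = 15.57 m
Total head H = z + h_f = 57.8 + 15.57 = 73.37 m
P_hyd = ρgQH = 1025·9.81·0.464·73.37 = 342.3 kW

P_hyd ≈ 342 kW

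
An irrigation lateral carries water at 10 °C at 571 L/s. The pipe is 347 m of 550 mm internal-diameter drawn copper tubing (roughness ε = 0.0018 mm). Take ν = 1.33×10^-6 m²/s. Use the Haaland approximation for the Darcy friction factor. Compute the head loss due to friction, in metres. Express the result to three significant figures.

h_f ≈ 2.16 m

V = 4Q/(πD²) = 4·0.571/(π·0.550²) = 2.403 m/s
Re = VD/ν = 2.403·0.550/1.33×10^-6 = 9.94×10^5 → turbulent
ε/D = 0.0018/550 = 3.27×10^-6
Haaland: f = 0.01165
h_f = f(L/D)V²/(2g) = 0.01165·(347/0.550)·2.403²/(2·9.81) = 2.164 m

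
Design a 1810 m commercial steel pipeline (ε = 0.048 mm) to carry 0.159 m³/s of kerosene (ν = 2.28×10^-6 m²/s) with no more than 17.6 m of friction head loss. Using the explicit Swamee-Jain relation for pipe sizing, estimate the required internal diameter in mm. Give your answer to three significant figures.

Swamee-Jain (Type III): D = 0.66·[ε^1.25·(LQ²/(gh_f))^4.75 + ν·Q^9.4·(L/(gh_f))^5.2]^0.04
LQ²/(gh_f) = 0.2650; L/(gh_f) = 10.48
Term 1 = ε^1.25·(…)^4.75 = 7.28×10^-9; Term 2 = ν·Q^9.4·(…)^5.2 = 1.44×10^-8
D = 0.66·(7.28×10^-9 + 1.44×10^-8)^0.04 = 0.3258 m = 326 mm
Check: V = 1.91 m/s, Re = 2.73×10^5, f = 0.01606, h_f = 16.5 m ≈ 17.6 m ✓

D ≈ 326 mm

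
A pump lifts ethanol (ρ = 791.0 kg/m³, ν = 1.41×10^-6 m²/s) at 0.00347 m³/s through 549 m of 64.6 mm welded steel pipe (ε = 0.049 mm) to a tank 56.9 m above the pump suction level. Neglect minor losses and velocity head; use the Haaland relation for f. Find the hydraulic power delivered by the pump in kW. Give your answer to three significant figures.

P_hyd ≈ 1.83 kW

V = 4Q/(πD²) = 1.059 m/s; Re = 4.85×10^4; ε/D = 7.59×10^-4; f = 0.02314
h_f = f(L/D)V²/2g = 11.23 m
Total head H = z + h_f = 56.9 + 11.23 = 68.13 m
P_hyd = ρgQH = 791.0·9.81·0.00347·68.13 = 1.835 kW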